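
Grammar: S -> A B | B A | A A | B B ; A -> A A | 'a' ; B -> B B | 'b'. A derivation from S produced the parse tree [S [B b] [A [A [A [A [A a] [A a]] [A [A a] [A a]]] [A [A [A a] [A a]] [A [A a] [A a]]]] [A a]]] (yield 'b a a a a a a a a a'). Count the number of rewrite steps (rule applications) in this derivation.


Every bracketed nonterminal node [X ...] in the tree is produced by exactly one rule application.
Reading the tree off as a leftmost derivation:
  Step 1: S  =>  B A   (applied S -> B A)
  Step 2: B A  =>  b A   (applied B -> b)
  Step 3: b A  =>  b A A   (applied A -> A A)
  Step 4: b A A  =>  b A A A   (applied A -> A A)
  Step 5: b A A A  =>  b A A A A   (applied A -> A A)
  Step 6: b A A A A  =>  b A A A A A   (applied A -> A A)
  Step 7: b A A A A A  =>  b a A A A A   (applied A -> a)
  Step 8: b a A A A A  =>  b a a A A A   (applied A -> a)
  Step 9: b a a A A A  =>  b a a A A A A   (applied A -> A A)
  Step 10: b a a A A A A  =>  b a a a A A A   (applied A -> a)
  Step 11: b a a a A A A  =>  b a a a a A A   (applied A -> a)
  Step 12: b a a a a A A  =>  b a a a a A A A   (applied A -> A A)
  Step 13: b a a a a A A A  =>  b a a a a A A A A   (applied A -> A A)
  Step 14: b a a a a A A A A  =>  b a a a a a A A A   (applied A -> a)
  Step 15: b a a a a a A A A  =>  b a a a a a a A A   (applied A -> a)
  Step 16: b a a a a a a A A  =>  b a a a a a a A A A   (applied A -> A A)
  Step 17: b a a a a a a A A A  =>  b a a a a a a a A A   (applied A -> a)
  Step 18: b a a a a a a a A A  =>  b a a a a a a a a A   (applied A -> a)
  Step 19: b a a a a a a a a A  =>  b a a a a a a a a a   (applied A -> a)
Final yield: b a a a a a a a a a
Total rewrite steps: 19

19


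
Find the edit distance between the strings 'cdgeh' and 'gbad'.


Building DP table for s1='cdgeh' (len 5) and s2='gbad' (len 4):
       g  b  a  d
    0  1  2  3  4
  c 1  1  2  3  4
  d 2  2  2  3  3
  g 3  2  3  3  4
  e 4  3  3  4  4
  h 5  4  4  4  5
Edit distance = dp[5][4] = 5

5


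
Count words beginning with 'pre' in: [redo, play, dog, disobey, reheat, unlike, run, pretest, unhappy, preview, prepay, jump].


Checking each word for prefix 'pre':
  'redo' -> no (count: 0)
  'play' -> no (count: 0)
  'dog' -> no (count: 0)
  'disobey' -> no (count: 0)
  'reheat' -> no (count: 0)
  'unlike' -> no (count: 0)
  'run' -> no (count: 0)
  'pretest' -> YES, starts with 'pre' (count: 1)
  'unhappy' -> no (count: 1)
  'preview' -> YES, starts with 'pre' (count: 2)
  'prepay' -> YES, starts with 'pre' (count: 3)
  'jump' -> no (count: 3)
Total with prefix 'pre': 3

3


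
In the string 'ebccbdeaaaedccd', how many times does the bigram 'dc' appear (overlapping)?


Scanning 'ebccbdeaaaedccd' for bigram 'dc':
  Position 0: 'eb' -> no
  Position 1: 'bc' -> no
  Position 2: 'cc' -> no
  Position 3: 'cb' -> no
  Position 4: 'bd' -> no
  Position 5: 'de' -> no
  Position 6: 'ea' -> no
  Position 7: 'aa' -> no
  Position 8: 'aa' -> no
  Position 9: 'ae' -> no
  Position 10: 'ed' -> no
  Position 11: 'dc' -> MATCH
  Position 12: 'cc' -> no
  Position 13: 'cd' -> no
Total matches: 1

1


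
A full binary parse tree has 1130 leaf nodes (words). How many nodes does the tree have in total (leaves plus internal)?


Leaf nodes (terminals): 1130
Internal nodes = n - 1 = 1130 - 1 = 1129
Total = leaves + internal = 1130 + 1129 = 2259

2259


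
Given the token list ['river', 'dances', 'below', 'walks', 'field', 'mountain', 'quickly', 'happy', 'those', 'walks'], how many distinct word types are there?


Listing all tokens and tracking unique types:
  Token 1: 'river' -> NEW (unique so far: 1)
  Token 2: 'dances' -> NEW (unique so far: 2)
  Token 3: 'below' -> NEW (unique so far: 3)
  Token 4: 'walks' -> NEW (unique so far: 4)
  Token 5: 'field' -> NEW (unique so far: 5)
  Token 6: 'mountain' -> NEW (unique so far: 6)
  Token 7: 'quickly' -> NEW (unique so far: 7)
  Token 8: 'happy' -> NEW (unique so far: 8)
  Token 9: 'those' -> NEW (unique so far: 9)
  Token 10: 'walks' -> duplicate (unique so far: 9)
Unique types: ('below', 'dances', 'field', 'happy', 'mountain', 'quickly', 'river', 'those', 'walks')
Vocabulary size: 9

9


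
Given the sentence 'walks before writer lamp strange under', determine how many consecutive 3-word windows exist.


Word trigrams from [6] words:
  Trigram 1: (walks before writer)
  Trigram 2: (before writer lamp)
  Trigram 3: (writer lamp strange)
  Trigram 4: (lamp strange under)
Total word trigrams: 6 - 2 = 4

4


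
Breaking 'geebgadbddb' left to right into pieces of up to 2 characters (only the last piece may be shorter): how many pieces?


'geebgadbddb' has 11 characters.
Chunking with max size 2:
  Chunk 1: 'ge' (positions 0-1)
  Chunk 2: 'eb' (positions 2-3)
  Chunk 3: 'ga' (positions 4-5)
  Chunk 4: 'db' (positions 6-7)
  Chunk 5: 'dd' (positions 8-9)
  Chunk 6: 'b' (positions 10-10)
Total chunks: ceil(11 / 2) = 6

6


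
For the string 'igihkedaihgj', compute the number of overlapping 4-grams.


String 'igihkedaihgj' has length L = 12.
Number of overlapping n-grams = L - n + 1
Substituting: 12 - 4 + 1 = 9

9


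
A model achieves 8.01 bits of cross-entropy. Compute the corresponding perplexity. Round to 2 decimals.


Perplexity formula: PP = 2^H
H = 8.01
PP = 2^8.01
Decompose: 2^8.01 = 2^8 * 2^0.01
2^8 = 256, 2^0.01 ~ 1.0069556
PP ~ 256 * 1.0069556 = 257.7806336
Rounded to 2 decimals: 257.78

257.78


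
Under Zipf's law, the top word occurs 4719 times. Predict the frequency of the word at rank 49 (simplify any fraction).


Zipf's law: freq(rank) = f1 / rank
f1 = 4719, rank = 49
freq = 4719 / 49
GCD(4719, 49) = 1
Simplified: 4719/49

4719/49


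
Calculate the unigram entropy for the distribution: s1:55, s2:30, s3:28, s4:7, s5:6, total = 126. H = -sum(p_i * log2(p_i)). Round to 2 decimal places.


Computing entropy H = -sum(p_i * log2(p_i)):
  s1: p = 55/126 = 0.4365, -p*log2(p) = 0.5220
  s2: p = 30/126 = 0.2381, -p*log2(p) = 0.4929
  s3: p = 28/126 = 0.2222, -p*log2(p) = 0.4822
  s4: p = 7/126 = 0.0556, -p*log2(p) = 0.2317
  s5: p = 6/126 = 0.0476, -p*log2(p) = 0.2092
H = sum of terms = 1.9380
Rounded to 2 decimals: 1.94

1.94


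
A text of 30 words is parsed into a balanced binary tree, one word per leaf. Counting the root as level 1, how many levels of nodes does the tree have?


In a balanced binary tree with n leaves the deepest leaf is ceil(log2(n)) edges below the root,
so counting node levels inclusive of root and leaves gives ceil(log2(n)) + 1 levels.
log2(30) = 4.9069
ceil(4.9069) = 5
levels = 5 + 1 = 6

6


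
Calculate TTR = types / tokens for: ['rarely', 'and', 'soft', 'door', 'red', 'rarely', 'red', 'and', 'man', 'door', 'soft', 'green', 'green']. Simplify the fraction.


Tokens: 13
Unique types: ('and', 'door', 'green', 'man', 'rarely', 'red', 'soft') = 7
TTR = 7/13
Already in lowest terms.

7/13


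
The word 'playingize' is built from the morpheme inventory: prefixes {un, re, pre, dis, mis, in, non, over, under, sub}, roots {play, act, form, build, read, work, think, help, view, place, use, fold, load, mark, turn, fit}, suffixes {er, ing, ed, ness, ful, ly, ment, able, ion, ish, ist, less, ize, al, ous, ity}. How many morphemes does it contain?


Segmenting 'playingize' against the inventory:
  'play' -> root (morpheme 1)
  'ing' -> suffix (morpheme 2)
  'ize' -> suffix (morpheme 3)
Total morphemes: 3

3


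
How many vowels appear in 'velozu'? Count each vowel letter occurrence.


Scanning each character of 'velozu':
  Position 1: 'v' -> consonant (running count: 0)
  Position 2: 'e' -> vowel (running count: 1)
  Position 3: 'l' -> consonant (running count: 1)
  Position 4: 'o' -> vowel (running count: 2)
  Position 5: 'z' -> consonant (running count: 2)
  Position 6: 'u' -> vowel (running count: 3)
Total vowels: 3

3


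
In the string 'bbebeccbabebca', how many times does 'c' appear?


Scanning 'bbebeccbabebca' for 'c':
  Position 5: 'c' -> MATCH (count: 1)
  Position 6: 'c' -> MATCH (count: 2)
  Position 12: 'c' -> MATCH (count: 3)
Total occurrences of 'c': 3

3


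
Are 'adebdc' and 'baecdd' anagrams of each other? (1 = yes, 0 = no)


Sort characters of 'adebdc': 'abcdde'
Sort characters of 'baecdd': 'abcdde'
Sorted forms match -> they ARE anagrams
Result: 1

1


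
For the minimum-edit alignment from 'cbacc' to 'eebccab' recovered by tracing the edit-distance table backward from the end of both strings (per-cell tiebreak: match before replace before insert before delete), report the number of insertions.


Edit distance = 5. Backtracking from cell (5, 7) with preference match > replace > insert > delete,
then listing the resulting alignment 'cbacc' -> 'eebccab' left to right:
  Step 1: insert 'e' [insertion #1]
  Step 2: replace c->e
  Step 3: keep 'b'
  Step 4: replace a->c
  Step 5: keep 'c'
  Step 6: insert 'a' [insertion #2]
  Step 7: replace c->b
Total insertions: 2

2


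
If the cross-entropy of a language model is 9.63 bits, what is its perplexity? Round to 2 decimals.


Perplexity formula: PP = 2^H
H = 9.63
PP = 2^9.63
Decompose: 2^9.63 = 2^9 * 2^0.63
2^9 = 512, 2^0.63 ~ 1.5475650
PP ~ 512 * 1.5475650 = 792.3532800
Rounded to 2 decimals: 792.35

792.35


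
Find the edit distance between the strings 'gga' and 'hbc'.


Building DP table for s1='gga' (len 3) and s2='hbc' (len 3):
       h  b  c
    0  1  2  3
  g 1  1  2  3
  g 2  2  2  3
  a 3  3  3  3
Edit distance = dp[3][3] = 3

3


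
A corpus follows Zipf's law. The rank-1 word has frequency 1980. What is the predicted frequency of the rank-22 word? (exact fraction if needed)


Zipf's law: freq(rank) = f1 / rank
f1 = 1980, rank = 22
freq = 1980 / 22
= 90

90


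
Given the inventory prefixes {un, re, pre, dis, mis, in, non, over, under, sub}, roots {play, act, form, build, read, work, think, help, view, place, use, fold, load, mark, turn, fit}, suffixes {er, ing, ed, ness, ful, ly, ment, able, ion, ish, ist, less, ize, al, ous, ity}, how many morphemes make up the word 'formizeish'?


Segmenting 'formizeish' against the inventory:
  'form' -> root (morpheme 1)
  'ize' -> suffix (morpheme 2)
  'ish' -> suffix (morpheme 3)
Total morphemes: 3

3


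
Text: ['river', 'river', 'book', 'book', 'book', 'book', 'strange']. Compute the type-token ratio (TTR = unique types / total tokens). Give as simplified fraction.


Tokens: 7
Unique types: ('book', 'river', 'strange') = 3
TTR = 3/7
Already in lowest terms.

3/7


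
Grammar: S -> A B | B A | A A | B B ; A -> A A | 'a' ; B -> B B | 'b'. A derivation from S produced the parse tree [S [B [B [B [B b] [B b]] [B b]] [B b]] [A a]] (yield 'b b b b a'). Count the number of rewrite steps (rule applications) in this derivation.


Every bracketed nonterminal node [X ...] in the tree is produced by exactly one rule application.
Reading the tree off as a leftmost derivation:
  Step 1: S  =>  B A   (applied S -> B A)
  Step 2: B A  =>  B B A   (applied B -> B B)
  Step 3: B B A  =>  B B B A   (applied B -> B B)
  Step 4: B B B A  =>  B B B B A   (applied B -> B B)
  Step 5: B B B B A  =>  b B B B A   (applied B -> b)
  Step 6: b B B B A  =>  b b B B A   (applied B -> b)
  Step 7: b b B B A  =>  b b b B A   (applied B -> b)
  Step 8: b b b B A  =>  b b b b A   (applied B -> b)
  Step 9: b b b b A  =>  b b b b a   (applied A -> a)
Final yield: b b b b a
Total rewrite steps: 9

9


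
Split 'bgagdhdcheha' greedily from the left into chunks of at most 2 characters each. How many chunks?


'bgagdhdcheha' has 12 characters.
Chunking with max size 2:
  Chunk 1: 'bg' (positions 0-1)
  Chunk 2: 'ag' (positions 2-3)
  Chunk 3: 'dh' (positions 4-5)
  Chunk 4: 'dc' (positions 6-7)
  Chunk 5: 'he' (positions 8-9)
  Chunk 6: 'ha' (positions 10-11)
Total chunks: ceil(12 / 2) = 6

6


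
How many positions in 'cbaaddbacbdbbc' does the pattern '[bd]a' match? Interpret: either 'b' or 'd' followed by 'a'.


Pattern: [bd]a means either 'b' or 'd' followed by 'a'.
Scanning 'cbaaddbacbdbbc' position-by-position:
  Pos 0: window 'cb' -> no
  Pos 1: window 'ba' -> MATCH
  Pos 2: window 'aa' -> no
  Pos 3: window 'ad' -> no
  Pos 4: window 'dd' -> no
  Pos 5: window 'db' -> no
  Pos 6: window 'ba' -> MATCH
  Pos 7: window 'ac' -> no
  Pos 8: window 'cb' -> no
  Pos 9: window 'bd' -> no
  Pos 10: window 'db' -> no
  Pos 11: window 'bb' -> no
  Pos 12: window 'bc' -> no
  Pos 13: window 'c' -> no
Total matches: 2

2


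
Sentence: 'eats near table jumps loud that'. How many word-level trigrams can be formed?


Word trigrams from [6] words:
  Trigram 1: (eats near table)
  Trigram 2: (near table jumps)
  Trigram 3: (table jumps loud)
  Trigram 4: (jumps loud that)
Total word trigrams: 6 - 2 = 4

4


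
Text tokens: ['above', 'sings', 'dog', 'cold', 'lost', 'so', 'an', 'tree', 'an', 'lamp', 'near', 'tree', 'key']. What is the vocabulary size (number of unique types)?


Listing all tokens and tracking unique types:
  Token 1: 'above' -> NEW (unique so far: 1)
  Token 2: 'sings' -> NEW (unique so far: 2)
  Token 3: 'dog' -> NEW (unique so far: 3)
  Token 4: 'cold' -> NEW (unique so far: 4)
  Token 5: 'lost' -> NEW (unique so far: 5)
  Token 6: 'so' -> NEW (unique so far: 6)
  Token 7: 'an' -> NEW (unique so far: 7)
  Token 8: 'tree' -> NEW (unique so far: 8)
  Token 9: 'an' -> duplicate (unique so far: 8)
  Token 10: 'lamp' -> NEW (unique so far: 9)
  Token 11: 'near' -> NEW (unique so far: 10)
  Token 12: 'tree' -> duplicate (unique so far: 10)
  Token 13: 'key' -> NEW (unique so far: 11)
Unique types: ('above', 'an', 'cold', 'dog', 'key', 'lamp', 'lost', 'near', 'sings', 'so', 'tree')
Vocabulary size: 11

11


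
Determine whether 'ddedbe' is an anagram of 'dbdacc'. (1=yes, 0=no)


Sort characters of 'ddedbe': 'bdddee'
Sort characters of 'dbdacc': 'abccdd'
Sorted forms differ -> they are NOT anagrams
Result: 0

0


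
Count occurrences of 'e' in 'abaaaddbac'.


Scanning 'abaaaddbac' for 'e':
  No matches found.
Total occurrences of 'e': 0

0


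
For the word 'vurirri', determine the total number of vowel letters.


Scanning each character of 'vurirri':
  Position 1: 'v' -> consonant (running count: 0)
  Position 2: 'u' -> vowel (running count: 1)
  Position 3: 'r' -> consonant (running count: 1)
  Position 4: 'i' -> vowel (running count: 2)
  Position 5: 'r' -> consonant (running count: 2)
  Position 6: 'r' -> consonant (running count: 2)
  Position 7: 'i' -> vowel (running count: 3)
Total vowels: 3

3


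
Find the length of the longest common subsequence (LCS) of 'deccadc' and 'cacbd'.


DP table for LCS of 'deccadc' and 'cacbd':
       c  a  c  b  d
    0  0  0  0  0  0
  d 0  0  0  0  0  1
  e 0  0  0  0  0  1
  c 0  1  1  1  1  1
  c 0  1  1  2  2  2
  a 0  1  2  2  2  2
  d 0  1  2  2  2  3
  c 0  1  2  3  3  3
LCS: 'ccd'
LCS length = 3

3


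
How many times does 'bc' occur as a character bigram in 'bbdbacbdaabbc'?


Scanning 'bbdbacbdaabbc' for bigram 'bc':
  Position 0: 'bb' -> no
  Position 1: 'bd' -> no
  Position 2: 'db' -> no
  Position 3: 'ba' -> no
  Position 4: 'ac' -> no
  Position 5: 'cb' -> no
  Position 6: 'bd' -> no
  Position 7: 'da' -> no
  Position 8: 'aa' -> no
  Position 9: 'ab' -> no
  Position 10: 'bb' -> no
  Position 11: 'bc' -> MATCH
Total matches: 1

1


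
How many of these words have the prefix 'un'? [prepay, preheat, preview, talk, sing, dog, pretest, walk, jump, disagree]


Checking each word for prefix 'un':
  'prepay' -> no (count: 0)
  'preheat' -> no (count: 0)
  'preview' -> no (count: 0)
  'talk' -> no (count: 0)
  'sing' -> no (count: 0)
  'dog' -> no (count: 0)
  'pretest' -> no (count: 0)
  'walk' -> no (count: 0)
  'jump' -> no (count: 0)
  'disagree' -> no (count: 0)
Total with prefix 'un': 0

0


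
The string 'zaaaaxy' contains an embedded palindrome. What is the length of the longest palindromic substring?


Scanning 'zaaaaxy' for palindromic substrings.
Substring at positions 1-4: 'aaaa'.
Check: reverse('aaaa') = 'aaaa' -> palindrome confirmed.
Neighbouring characters ('z' / 'x') break symmetry, so it cannot extend further.
No longer palindromic substring exists; longest length = 4

4


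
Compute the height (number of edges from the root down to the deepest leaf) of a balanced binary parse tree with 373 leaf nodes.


In a balanced binary tree with n leaves the deepest leaf is ceil(log2(n)) edges below the root.
log2(373) = 8.5430
ceil(8.5430) = 9
height (edges) = 9

9


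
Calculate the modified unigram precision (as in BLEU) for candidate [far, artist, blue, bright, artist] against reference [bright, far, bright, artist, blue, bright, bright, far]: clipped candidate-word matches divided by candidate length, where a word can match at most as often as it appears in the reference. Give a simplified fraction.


Reference word counts: {'artist': 1, 'blue': 1, 'bright': 4, 'far': 2}
Checking each candidate word (with clipping):
  'far' -> in reference (ref count 2, used 1/2) -> match (matches: 1)
  'artist' -> in reference (ref count 1, used 1/1) -> match (matches: 2)
  'blue' -> in reference (ref count 1, used 1/1) -> match (matches: 3)
  'bright' -> in reference (ref count 4, used 1/4) -> match (matches: 4)
  'artist' -> ref count 1 already used up (1/1) -> clipped, no match (matches: 4)
Clipped matches: 4, Candidate length: 5
Precision = 4/5

4/5


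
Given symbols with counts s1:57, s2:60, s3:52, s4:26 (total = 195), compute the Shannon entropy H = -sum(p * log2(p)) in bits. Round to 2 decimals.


Computing entropy H = -sum(p_i * log2(p_i)):
  s1: p = 57/195 = 0.2923, -p*log2(p) = 0.5187
  s2: p = 60/195 = 0.3077, -p*log2(p) = 0.5232
  s3: p = 52/195 = 0.2667, -p*log2(p) = 0.5085
  s4: p = 26/195 = 0.1333, -p*log2(p) = 0.3876
H = sum of terms = 1.9380
Rounded to 2 decimals: 1.94

1.94


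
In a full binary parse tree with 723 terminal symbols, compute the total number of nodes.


Leaf nodes (terminals): 723
Internal nodes = n - 1 = 723 - 1 = 722
Total = leaves + internal = 723 + 722 = 1445

1445


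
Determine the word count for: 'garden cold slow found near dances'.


Counting words by splitting on spaces:
  Word 1: 'garden'
  Word 2: 'cold'
  Word 3: 'slow'
  Word 4: 'found'
  Word 5: 'near'
  Word 6: 'dances'
Total words: 6

6


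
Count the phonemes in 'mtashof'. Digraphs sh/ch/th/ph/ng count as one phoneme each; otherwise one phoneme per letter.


Parsing 'mtashof' greedily, digraphs first:
  'm' -> consonant phoneme (phonemes so far: 1)
  't' -> consonant phoneme (phonemes so far: 2)
  'a' -> vowel phoneme (phonemes so far: 3)
  'sh' -> digraph (1 consonant phoneme) (phonemes so far: 4)
  'o' -> vowel phoneme (phonemes so far: 5)
  'f' -> consonant phoneme (phonemes so far: 6)
Total phonemes: 6

6


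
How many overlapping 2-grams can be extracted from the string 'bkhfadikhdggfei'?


String 'bkhfadikhdggfei' has length L = 15.
Number of overlapping n-grams = L - n + 1
Substituting: 15 - 2 + 1 = 14

14


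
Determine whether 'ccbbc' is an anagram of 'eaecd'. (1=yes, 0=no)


Sort characters of 'ccbbc': 'bbccc'
Sort characters of 'eaecd': 'acdee'
Sorted forms differ -> they are NOT anagrams
Result: 0

0


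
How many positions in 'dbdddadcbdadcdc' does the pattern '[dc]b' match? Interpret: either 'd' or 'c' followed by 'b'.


Pattern: [dc]b means either 'd' or 'c' followed by 'b'.
Scanning 'dbdddadcbdadcdc' position-by-position:
  Pos 0: window 'db' -> MATCH
  Pos 1: window 'bd' -> no
  Pos 2: window 'dd' -> no
  Pos 3: window 'dd' -> no
  Pos 4: window 'da' -> no
  Pos 5: window 'ad' -> no
  Pos 6: window 'dc' -> no
  Pos 7: window 'cb' -> MATCH
  Pos 8: window 'bd' -> no
  Pos 9: window 'da' -> no
  Pos 10: window 'ad' -> no
  Pos 11: window 'dc' -> no
  Pos 12: window 'cd' -> no
  Pos 13: window 'dc' -> no
  Pos 14: window 'c' -> no
Total matches: 2

2


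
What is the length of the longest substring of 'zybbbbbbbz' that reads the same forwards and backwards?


Scanning 'zybbbbbbbz' for palindromic substrings.
Substring at positions 2-8: 'bbbbbbb'.
Check: reverse('bbbbbbb') = 'bbbbbbb' -> palindrome confirmed.
Neighbouring characters ('y' / 'z') break symmetry, so it cannot extend further.
No longer palindromic substring exists; longest length = 7

7


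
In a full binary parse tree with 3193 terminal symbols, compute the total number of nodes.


Leaf nodes (terminals): 3193
Internal nodes = n - 1 = 3193 - 1 = 3192
Total = leaves + internal = 3193 + 3192 = 6385

6385


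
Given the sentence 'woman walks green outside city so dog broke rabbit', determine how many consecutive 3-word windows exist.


Word trigrams from [9] words:
  Trigram 1: (woman walks green)
  Trigram 2: (walks green outside)
  Trigram 3: (green outside city)
  Trigram 4: (outside city so)
  Trigram 5: (city so dog)
  Trigram 6: (so dog broke)
  Trigram 7: (dog broke rabbit)
Total word trigrams: 9 - 2 = 7

7


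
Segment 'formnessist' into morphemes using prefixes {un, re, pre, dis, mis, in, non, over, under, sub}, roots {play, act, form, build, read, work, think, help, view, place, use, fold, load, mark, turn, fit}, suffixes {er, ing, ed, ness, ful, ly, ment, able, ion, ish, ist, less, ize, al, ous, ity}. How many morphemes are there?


Segmenting 'formnessist' against the inventory:
  'form' -> root (morpheme 1)
  'ness' -> suffix (morpheme 2)
  'ist' -> suffix (morpheme 3)
Total morphemes: 3

3


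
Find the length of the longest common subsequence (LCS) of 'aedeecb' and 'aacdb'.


DP table for LCS of 'aedeecb' and 'aacdb':
       a  a  c  d  b
    0  0  0  0  0  0
  a 0  1  1  1  1  1
  e 0  1  1  1  1  1
  d 0  1  1  1  2  2
  e 0  1  1  1  2  2
  e 0  1  1  1  2  2
  c 0  1  1  2  2  2
  b 0  1  1  2  2  3
LCS: 'adb'
LCS length = 3

3


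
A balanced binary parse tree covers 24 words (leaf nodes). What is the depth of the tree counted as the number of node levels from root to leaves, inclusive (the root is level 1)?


In a balanced binary tree with n leaves the deepest leaf is ceil(log2(n)) edges below the root,
so counting node levels inclusive of root and leaves gives ceil(log2(n)) + 1 levels.
log2(24) = 4.5850
ceil(4.5850) = 5
levels = 5 + 1 = 6

6


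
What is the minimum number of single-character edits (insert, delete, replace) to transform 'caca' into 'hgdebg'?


Building DP table for s1='caca' (len 4) and s2='hgdebg' (len 6):
       h  g  d  e  b  g
    0  1  2  3  4  5  6
  c 1  1  2  3  4  5  6
  a 2  2  2  3  4  5  6
  c 3  3  3  3  4  5  6
  a 4  4  4  4  4  5  6
Edit distance = dp[4][6] = 6

6


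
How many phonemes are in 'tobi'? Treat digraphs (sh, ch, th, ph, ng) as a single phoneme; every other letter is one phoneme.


Parsing 'tobi' greedily, digraphs first:
  't' -> consonant phoneme (phonemes so far: 1)
  'o' -> vowel phoneme (phonemes so far: 2)
  'b' -> consonant phoneme (phonemes so far: 3)
  'i' -> vowel phoneme (phonemes so far: 4)
Total phonemes: 4

4


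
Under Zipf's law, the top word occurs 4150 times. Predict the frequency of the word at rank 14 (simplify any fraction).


Zipf's law: freq(rank) = f1 / rank
f1 = 4150, rank = 14
freq = 4150 / 14
GCD(4150, 14) = 2
Simplified: 2075/7

2075/7


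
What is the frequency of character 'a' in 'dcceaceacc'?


Scanning 'dcceaceacc' for 'a':
  Position 4: 'a' -> MATCH (count: 1)
  Position 7: 'a' -> MATCH (count: 2)
Total occurrences of 'a': 2

2


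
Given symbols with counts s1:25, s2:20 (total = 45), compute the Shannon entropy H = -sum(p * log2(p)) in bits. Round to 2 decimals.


Computing entropy H = -sum(p_i * log2(p_i)):
  s1: p = 25/45 = 0.5556, -p*log2(p) = 0.4711
  s2: p = 20/45 = 0.4444, -p*log2(p) = 0.5200
H = sum of terms = 0.9911
Rounded to 2 decimals: 0.99

0.99


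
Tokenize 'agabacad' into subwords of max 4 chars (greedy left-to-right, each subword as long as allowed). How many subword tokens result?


'agabacad' has 8 characters.
Chunking with max size 4:
  Chunk 1: 'agab' (positions 0-3)
  Chunk 2: 'acad' (positions 4-7)
Total chunks: ceil(8 / 4) = 2

2


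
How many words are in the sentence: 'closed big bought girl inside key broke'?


Counting words by splitting on spaces:
  Word 1: 'closed'
  Word 2: 'big'
  Word 3: 'bought'
  Word 4: 'girl'
  Word 5: 'inside'
  Word 6: 'key'
  Word 7: 'broke'
Total words: 7

7


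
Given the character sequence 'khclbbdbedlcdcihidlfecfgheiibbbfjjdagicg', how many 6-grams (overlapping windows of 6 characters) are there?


String 'khclbbdbedlcdcihidlfecfgheiibbbfjjdagicg' has length L = 40.
Number of overlapping n-grams = L - n + 1
Substituting: 40 - 6 + 1 = 35

35


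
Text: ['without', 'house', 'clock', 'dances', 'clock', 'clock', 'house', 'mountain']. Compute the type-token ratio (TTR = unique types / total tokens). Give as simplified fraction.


Tokens: 8
Unique types: ('clock', 'dances', 'house', 'mountain', 'without') = 5
TTR = 5/8
Already in lowest terms.

5/8


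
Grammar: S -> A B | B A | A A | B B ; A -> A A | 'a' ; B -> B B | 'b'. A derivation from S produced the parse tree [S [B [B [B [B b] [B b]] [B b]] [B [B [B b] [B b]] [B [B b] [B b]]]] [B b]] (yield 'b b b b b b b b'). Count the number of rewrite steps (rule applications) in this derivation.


Every bracketed nonterminal node [X ...] in the tree is produced by exactly one rule application.
Reading the tree off as a leftmost derivation:
  Step 1: S  =>  B B   (applied S -> B B)
  Step 2: B B  =>  B B B   (applied B -> B B)
  Step 3: B B B  =>  B B B B   (applied B -> B B)
  Step 4: B B B B  =>  B B B B B   (applied B -> B B)
  Step 5: B B B B B  =>  b B B B B   (applied B -> b)
  Step 6: b B B B B  =>  b b B B B   (applied B -> b)
  Step 7: b b B B B  =>  b b b B B   (applied B -> b)
  Step 8: b b b B B  =>  b b b B B B   (applied B -> B B)
  Step 9: b b b B B B  =>  b b b B B B B   (applied B -> B B)
  Step 10: b b b B B B B  =>  b b b b B B B   (applied B -> b)
  Step 11: b b b b B B B  =>  b b b b b B B   (applied B -> b)
  Step 12: b b b b b B B  =>  b b b b b B B B   (applied B -> B B)
  Step 13: b b b b b B B B  =>  b b b b b b B B   (applied B -> b)
  Step 14: b b b b b b B B  =>  b b b b b b b B   (applied B -> b)
  Step 15: b b b b b b b B  =>  b b b b b b b b   (applied B -> b)
Final yield: b b b b b b b b
Total rewrite steps: 15

15


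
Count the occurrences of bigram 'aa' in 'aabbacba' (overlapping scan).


Scanning 'aabbacba' for bigram 'aa':
  Position 0: 'aa' -> MATCH
  Position 1: 'ab' -> no
  Position 2: 'bb' -> no
  Position 3: 'ba' -> no
  Position 4: 'ac' -> no
  Position 5: 'cb' -> no
  Position 6: 'ba' -> no
Total matches: 1

1


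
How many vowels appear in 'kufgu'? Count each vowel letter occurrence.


Scanning each character of 'kufgu':
  Position 1: 'k' -> consonant (running count: 0)
  Position 2: 'u' -> vowel (running count: 1)
  Position 3: 'f' -> consonant (running count: 1)
  Position 4: 'g' -> consonant (running count: 1)
  Position 5: 'u' -> vowel (running count: 2)
Total vowels: 2

2


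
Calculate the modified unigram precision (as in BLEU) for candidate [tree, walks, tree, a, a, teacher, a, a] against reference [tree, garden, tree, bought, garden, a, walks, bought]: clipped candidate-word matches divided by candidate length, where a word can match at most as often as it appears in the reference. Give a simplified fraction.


Reference word counts: {'a': 1, 'bought': 2, 'garden': 2, 'tree': 2, 'walks': 1}
Checking each candidate word (with clipping):
  'tree' -> in reference (ref count 2, used 1/2) -> match (matches: 1)
  'walks' -> in reference (ref count 1, used 1/1) -> match (matches: 2)
  'tree' -> in reference (ref count 2, used 2/2) -> match (matches: 3)
  'a' -> in reference (ref count 1, used 1/1) -> match (matches: 4)
  'a' -> ref count 1 already used up (1/1) -> clipped, no match (matches: 4)
  'teacher' -> not in reference -> no match (matches: 4)
  'a' -> ref count 1 already used up (1/1) -> clipped, no match (matches: 4)
  'a' -> ref count 1 already used up (1/1) -> clipped, no match (matches: 4)
Clipped matches: 4, Candidate length: 8
Precision = 4/8 = 1/2

1/2


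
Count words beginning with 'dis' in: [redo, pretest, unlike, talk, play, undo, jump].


Checking each word for prefix 'dis':
  'redo' -> no (count: 0)
  'pretest' -> no (count: 0)
  'unlike' -> no (count: 0)
  'talk' -> no (count: 0)
  'play' -> no (count: 0)
  'undo' -> no (count: 0)
  'jump' -> no (count: 0)
Total with prefix 'dis': 0

0


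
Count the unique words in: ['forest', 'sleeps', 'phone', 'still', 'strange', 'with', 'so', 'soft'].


Listing all tokens and tracking unique types:
  Token 1: 'forest' -> NEW (unique so far: 1)
  Token 2: 'sleeps' -> NEW (unique so far: 2)
  Token 3: 'phone' -> NEW (unique so far: 3)
  Token 4: 'still' -> NEW (unique so far: 4)
  Token 5: 'strange' -> NEW (unique so far: 5)
  Token 6: 'with' -> NEW (unique so far: 6)
  Token 7: 'so' -> NEW (unique so far: 7)
  Token 8: 'soft' -> NEW (unique so far: 8)
Unique types: ('forest', 'phone', 'sleeps', 'so', 'soft', 'still', 'strange', 'with')
Vocabulary size: 8

8


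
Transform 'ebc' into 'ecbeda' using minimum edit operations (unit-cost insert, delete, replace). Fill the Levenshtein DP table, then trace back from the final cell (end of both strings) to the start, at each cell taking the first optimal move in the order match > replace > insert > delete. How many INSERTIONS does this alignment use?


Edit distance = 4. Backtracking from cell (3, 6) with preference match > replace > insert > delete,
then listing the resulting alignment 'ebc' -> 'ecbeda' left to right:
  Step 1: keep 'e'
  Step 2: insert 'c' [insertion #1]
  Step 3: keep 'b'
  Step 4: insert 'e' [insertion #2]
  Step 5: insert 'd' [insertion #3]
  Step 6: replace c->a
Total insertions: 3

3


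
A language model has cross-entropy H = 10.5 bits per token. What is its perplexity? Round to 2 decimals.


Perplexity formula: PP = 2^H
H = 10.5
PP = 2^10.5
Decompose: 2^10.5 = 2^10 * 2^0.5 = 2^10 * sqrt(2)
2^10 = 1024, sqrt(2) ~ 1.4142136
PP ~ 1024 * 1.4142136 = 1448.1547264
Rounded to 2 decimals: 1448.15

1448.15


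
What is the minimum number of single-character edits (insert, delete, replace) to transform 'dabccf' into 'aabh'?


Building DP table for s1='dabccf' (len 6) and s2='aabh' (len 4):
       a  a  b  h
    0  1  2  3  4
  d 1  1  2  3  4
  a 2  1  1  2  3
  b 3  2  2  1  2
  c 4  3  3  2  2
  c 5  4  4  3  3
  f 6  5  5  4  4
Edit distance = dp[6][4] = 4

4


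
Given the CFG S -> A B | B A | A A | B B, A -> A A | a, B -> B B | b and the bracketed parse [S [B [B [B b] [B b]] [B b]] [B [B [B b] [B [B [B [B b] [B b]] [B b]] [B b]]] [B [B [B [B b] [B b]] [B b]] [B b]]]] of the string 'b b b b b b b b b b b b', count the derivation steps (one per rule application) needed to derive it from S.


Every bracketed nonterminal node [X ...] in the tree is produced by exactly one rule application.
Reading the tree off as a leftmost derivation:
  Step 1: S  =>  B B   (applied S -> B B)
  Step 2: B B  =>  B B B   (applied B -> B B)
  Step 3: B B B  =>  B B B B   (applied B -> B B)
  Step 4: B B B B  =>  b B B B   (applied B -> b)
  Step 5: b B B B  =>  b b B B   (applied B -> b)
  Step 6: b b B B  =>  b b b B   (applied B -> b)
  Step 7: b b b B  =>  b b b B B   (applied B -> B B)
  Step 8: b b b B B  =>  b b b B B B   (applied B -> B B)
  Step 9: b b b B B B  =>  b b b b B B   (applied B -> b)
  Step 10: b b b b B B  =>  b b b b B B B   (applied B -> B B)
  Step 11: b b b b B B B  =>  b b b b B B B B   (applied B -> B B)
  Step 12: b b b b B B B B  =>  b b b b B B B B B   (applied B -> B B)
  Step 13: b b b b B B B B B  =>  b b b b b B B B B   (applied B -> b)
  Step 14: b b b b b B B B B  =>  b b b b b b B B B   (applied B -> b)
  Step 15: b b b b b b B B B  =>  b b b b b b b B B   (applied B -> b)
  Step 16: b b b b b b b B B  =>  b b b b b b b b B   (applied B -> b)
  Step 17: b b b b b b b b B  =>  b b b b b b b b B B   (applied B -> B B)
  Step 18: b b b b b b b b B B  =>  b b b b b b b b B B B   (applied B -> B B)
  Step 19: b b b b b b b b B B B  =>  b b b b b b b b B B B B   (applied B -> B B)
  Step 20: b b b b b b b b B B B B  =>  b b b b b b b b b B B B   (applied B -> b)
  Step 21: b b b b b b b b b B B B  =>  b b b b b b b b b b B B   (applied B -> b)
  Step 22: b b b b b b b b b b B B  =>  b b b b b b b b b b b B   (applied B -> b)
  Step 23: b b b b b b b b b b b B  =>  b b b b b b b b b b b b   (applied B -> b)
Final yield: b b b b b b b b b b b b
Total rewrite steps: 23

23


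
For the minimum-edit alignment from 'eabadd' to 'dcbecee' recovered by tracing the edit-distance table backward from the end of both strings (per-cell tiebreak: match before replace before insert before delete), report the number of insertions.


Edit distance = 6. Backtracking from cell (6, 7) with preference match > replace > insert > delete,
then listing the resulting alignment 'eabadd' -> 'dcbecee' left to right:
  Step 1: replace e->d
  Step 2: replace a->c
  Step 3: keep 'b'
  Step 4: insert 'e' [insertion #1]
  Step 5: replace a->c
  Step 6: replace d->e
  Step 7: replace d->e
Total insertions: 1

1


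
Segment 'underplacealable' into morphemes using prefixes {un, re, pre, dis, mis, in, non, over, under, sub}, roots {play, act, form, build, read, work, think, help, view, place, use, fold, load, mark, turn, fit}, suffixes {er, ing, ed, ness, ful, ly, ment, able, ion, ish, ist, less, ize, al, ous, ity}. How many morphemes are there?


Segmenting 'underplacealable' against the inventory:
  'under' -> prefix (morpheme 1)
  'place' -> root (morpheme 2)
  'al' -> suffix (morpheme 3)
  'able' -> suffix (morpheme 4)
Total morphemes: 4

4


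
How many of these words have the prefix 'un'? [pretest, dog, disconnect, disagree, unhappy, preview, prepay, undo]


Checking each word for prefix 'un':
  'pretest' -> no (count: 0)
  'dog' -> no (count: 0)
  'disconnect' -> no (count: 0)
  'disagree' -> no (count: 0)
  'unhappy' -> YES, starts with 'un' (count: 1)
  'preview' -> no (count: 1)
  'prepay' -> no (count: 1)
  'undo' -> YES, starts with 'un' (count: 2)
Total with prefix 'un': 2

2


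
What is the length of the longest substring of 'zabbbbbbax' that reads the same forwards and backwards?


Scanning 'zabbbbbbax' for palindromic substrings.
Substring at positions 1-8: 'abbbbbba'.
Check: reverse('abbbbbba') = 'abbbbbba' -> palindrome confirmed.
Neighbouring characters ('z' / 'x') break symmetry, so it cannot extend further.
No longer palindromic substring exists; longest length = 8

8


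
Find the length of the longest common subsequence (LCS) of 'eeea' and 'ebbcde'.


DP table for LCS of 'eeea' and 'ebbcde':
       e  b  b  c  d  e
    0  0  0  0  0  0  0
  e 0  1  1  1  1  1  1
  e 0  1  1  1  1  1  2
  e 0  1  1  1  1  1  2
  a 0  1  1  1  1  1  2
LCS: 'ee'
LCS length = 2

2


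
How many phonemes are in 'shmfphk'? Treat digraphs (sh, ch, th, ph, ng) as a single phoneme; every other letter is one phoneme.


Parsing 'shmfphk' greedily, digraphs first:
  'sh' -> digraph (1 consonant phoneme) (phonemes so far: 1)
  'm' -> consonant phoneme (phonemes so far: 2)
  'f' -> consonant phoneme (phonemes so far: 3)
  'ph' -> digraph (1 consonant phoneme) (phonemes so far: 4)
  'k' -> consonant phoneme (phonemes so far: 5)
Total phonemes: 5

5


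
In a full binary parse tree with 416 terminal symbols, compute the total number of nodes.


Leaf nodes (terminals): 416
Internal nodes = n - 1 = 416 - 1 = 415
Total = leaves + internal = 416 + 415 = 831

831


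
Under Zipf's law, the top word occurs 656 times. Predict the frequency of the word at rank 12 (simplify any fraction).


Zipf's law: freq(rank) = f1 / rank
f1 = 656, rank = 12
freq = 656 / 12
GCD(656, 12) = 4
Simplified: 164/3

164/3


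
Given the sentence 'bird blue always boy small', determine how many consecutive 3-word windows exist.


Word trigrams from [5] words:
  Trigram 1: (bird blue always)
  Trigram 2: (blue always boy)
  Trigram 3: (always boy small)
Total word trigrams: 5 - 2 = 3

3


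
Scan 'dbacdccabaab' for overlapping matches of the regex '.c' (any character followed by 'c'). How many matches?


Pattern: .c means any character followed by 'c'.
Scanning 'dbacdccabaab' position-by-position:
  Pos 0: window 'db' -> no
  Pos 1: window 'ba' -> no
  Pos 2: window 'ac' -> MATCH
  Pos 3: window 'cd' -> no
  Pos 4: window 'dc' -> MATCH
  Pos 5: window 'cc' -> MATCH
  Pos 6: window 'ca' -> no
  Pos 7: window 'ab' -> no
  Pos 8: window 'ba' -> no
  Pos 9: window 'aa' -> no
  Pos 10: window 'ab' -> no
  Pos 11: window 'b' -> no
Total matches: 3

3


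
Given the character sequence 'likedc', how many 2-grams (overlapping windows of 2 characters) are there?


String 'likedc' has length L = 6.
Number of overlapping n-grams = L - n + 1
Substituting: 6 - 2 + 1 = 5

5


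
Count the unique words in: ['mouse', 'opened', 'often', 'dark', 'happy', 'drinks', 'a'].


Listing all tokens and tracking unique types:
  Token 1: 'mouse' -> NEW (unique so far: 1)
  Token 2: 'opened' -> NEW (unique so far: 2)
  Token 3: 'often' -> NEW (unique so far: 3)
  Token 4: 'dark' -> NEW (unique so far: 4)
  Token 5: 'happy' -> NEW (unique so far: 5)
  Token 6: 'drinks' -> NEW (unique so far: 6)
  Token 7: 'a' -> NEW (unique so far: 7)
Unique types: ('a', 'dark', 'drinks', 'happy', 'mouse', 'often', 'opened')
Vocabulary size: 7

7


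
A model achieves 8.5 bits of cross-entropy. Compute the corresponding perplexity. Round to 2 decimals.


Perplexity formula: PP = 2^H
H = 8.5
PP = 2^8.5
Decompose: 2^8.5 = 2^8 * 2^0.5 = 2^8 * sqrt(2)
2^8 = 256, sqrt(2) ~ 1.4142136
PP ~ 256 * 1.4142136 = 362.0386816
Rounded to 2 decimals: 362.04

362.04


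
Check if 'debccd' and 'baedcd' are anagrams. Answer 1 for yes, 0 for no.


Sort characters of 'debccd': 'bccdde'
Sort characters of 'baedcd': 'abcdde'
Sorted forms differ -> they are NOT anagrams
Result: 0

0


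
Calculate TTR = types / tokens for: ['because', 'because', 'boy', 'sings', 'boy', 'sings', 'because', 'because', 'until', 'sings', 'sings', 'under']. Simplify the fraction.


Tokens: 12
Unique types: ('because', 'boy', 'sings', 'under', 'until') = 5
TTR = 5/12
Already in lowest terms.

5/12


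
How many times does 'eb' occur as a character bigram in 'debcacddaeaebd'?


Scanning 'debcacddaeaebd' for bigram 'eb':
  Position 0: 'de' -> no
  Position 1: 'eb' -> MATCH
  Position 2: 'bc' -> no
  Position 3: 'ca' -> no
  Position 4: 'ac' -> no
  Position 5: 'cd' -> no
  Position 6: 'dd' -> no
  Position 7: 'da' -> no
  Position 8: 'ae' -> no
  Position 9: 'ea' -> no
  Position 10: 'ae' -> no
  Position 11: 'eb' -> MATCH
  Position 12: 'bd' -> no
Total matches: 2

2


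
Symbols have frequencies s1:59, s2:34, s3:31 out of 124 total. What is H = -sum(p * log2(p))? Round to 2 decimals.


Computing entropy H = -sum(p_i * log2(p_i)):
  s1: p = 59/124 = 0.4758, -p*log2(p) = 0.5099
  s2: p = 34/124 = 0.2742, -p*log2(p) = 0.5118
  s3: p = 31/124 = 0.2500, -p*log2(p) = 0.5000
H = sum of terms = 1.5217
Rounded to 2 decimals: 1.52

1.52


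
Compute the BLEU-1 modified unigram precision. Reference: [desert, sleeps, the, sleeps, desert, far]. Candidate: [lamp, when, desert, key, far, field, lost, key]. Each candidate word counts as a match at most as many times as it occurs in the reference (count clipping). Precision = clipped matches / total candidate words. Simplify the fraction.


Reference word counts: {'desert': 2, 'far': 1, 'sleeps': 2, 'the': 1}
Checking each candidate word (with clipping):
  'lamp' -> not in reference -> no match (matches: 0)
  'when' -> not in reference -> no match (matches: 0)
  'desert' -> in reference (ref count 2, used 1/2) -> match (matches: 1)
  'key' -> not in reference -> no match (matches: 1)
  'far' -> in reference (ref count 1, used 1/1) -> match (matches: 2)
  'field' -> not in reference -> no match (matches: 2)
  'lost' -> not in reference -> no match (matches: 2)
  'key' -> not in reference -> no match (matches: 2)
Clipped matches: 2, Candidate length: 8
Precision = 2/8 = 1/4

1/4


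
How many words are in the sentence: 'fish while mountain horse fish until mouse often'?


Counting words by splitting on spaces:
  Word 1: 'fish'
  Word 2: 'while'
  Word 3: 'mountain'
  Word 4: 'horse'
  Word 5: 'fish'
  Word 6: 'until'
  Word 7: 'mouse'
  Word 8: 'often'
Total words: 8

8
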